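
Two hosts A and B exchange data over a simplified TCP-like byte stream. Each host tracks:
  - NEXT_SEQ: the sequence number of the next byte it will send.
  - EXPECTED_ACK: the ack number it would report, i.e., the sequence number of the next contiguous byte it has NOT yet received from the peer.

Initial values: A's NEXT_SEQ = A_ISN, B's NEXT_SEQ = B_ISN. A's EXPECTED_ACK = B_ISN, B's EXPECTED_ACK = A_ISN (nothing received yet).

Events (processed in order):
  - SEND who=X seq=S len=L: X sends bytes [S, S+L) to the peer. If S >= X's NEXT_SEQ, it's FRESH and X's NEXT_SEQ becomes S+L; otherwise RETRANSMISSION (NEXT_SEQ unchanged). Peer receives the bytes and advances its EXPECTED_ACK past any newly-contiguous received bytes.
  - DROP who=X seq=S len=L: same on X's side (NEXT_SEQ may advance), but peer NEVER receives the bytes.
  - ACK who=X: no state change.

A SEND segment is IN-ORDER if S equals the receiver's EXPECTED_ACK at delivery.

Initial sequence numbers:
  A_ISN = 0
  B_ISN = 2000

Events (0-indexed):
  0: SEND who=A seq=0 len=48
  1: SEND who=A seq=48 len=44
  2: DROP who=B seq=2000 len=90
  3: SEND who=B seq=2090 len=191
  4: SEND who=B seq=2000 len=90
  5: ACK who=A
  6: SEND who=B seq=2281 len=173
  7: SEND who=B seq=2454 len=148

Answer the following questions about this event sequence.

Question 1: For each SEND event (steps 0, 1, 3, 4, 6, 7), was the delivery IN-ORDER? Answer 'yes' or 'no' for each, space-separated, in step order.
Step 0: SEND seq=0 -> in-order
Step 1: SEND seq=48 -> in-order
Step 3: SEND seq=2090 -> out-of-order
Step 4: SEND seq=2000 -> in-order
Step 6: SEND seq=2281 -> in-order
Step 7: SEND seq=2454 -> in-order

Answer: yes yes no yes yes yes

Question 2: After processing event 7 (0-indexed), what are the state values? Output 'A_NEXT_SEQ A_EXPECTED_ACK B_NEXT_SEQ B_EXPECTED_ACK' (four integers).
After event 0: A_seq=48 A_ack=2000 B_seq=2000 B_ack=48
After event 1: A_seq=92 A_ack=2000 B_seq=2000 B_ack=92
After event 2: A_seq=92 A_ack=2000 B_seq=2090 B_ack=92
After event 3: A_seq=92 A_ack=2000 B_seq=2281 B_ack=92
After event 4: A_seq=92 A_ack=2281 B_seq=2281 B_ack=92
After event 5: A_seq=92 A_ack=2281 B_seq=2281 B_ack=92
After event 6: A_seq=92 A_ack=2454 B_seq=2454 B_ack=92
After event 7: A_seq=92 A_ack=2602 B_seq=2602 B_ack=92

92 2602 2602 92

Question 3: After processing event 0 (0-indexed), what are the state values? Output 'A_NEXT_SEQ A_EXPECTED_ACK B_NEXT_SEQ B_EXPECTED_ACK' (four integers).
After event 0: A_seq=48 A_ack=2000 B_seq=2000 B_ack=48

48 2000 2000 48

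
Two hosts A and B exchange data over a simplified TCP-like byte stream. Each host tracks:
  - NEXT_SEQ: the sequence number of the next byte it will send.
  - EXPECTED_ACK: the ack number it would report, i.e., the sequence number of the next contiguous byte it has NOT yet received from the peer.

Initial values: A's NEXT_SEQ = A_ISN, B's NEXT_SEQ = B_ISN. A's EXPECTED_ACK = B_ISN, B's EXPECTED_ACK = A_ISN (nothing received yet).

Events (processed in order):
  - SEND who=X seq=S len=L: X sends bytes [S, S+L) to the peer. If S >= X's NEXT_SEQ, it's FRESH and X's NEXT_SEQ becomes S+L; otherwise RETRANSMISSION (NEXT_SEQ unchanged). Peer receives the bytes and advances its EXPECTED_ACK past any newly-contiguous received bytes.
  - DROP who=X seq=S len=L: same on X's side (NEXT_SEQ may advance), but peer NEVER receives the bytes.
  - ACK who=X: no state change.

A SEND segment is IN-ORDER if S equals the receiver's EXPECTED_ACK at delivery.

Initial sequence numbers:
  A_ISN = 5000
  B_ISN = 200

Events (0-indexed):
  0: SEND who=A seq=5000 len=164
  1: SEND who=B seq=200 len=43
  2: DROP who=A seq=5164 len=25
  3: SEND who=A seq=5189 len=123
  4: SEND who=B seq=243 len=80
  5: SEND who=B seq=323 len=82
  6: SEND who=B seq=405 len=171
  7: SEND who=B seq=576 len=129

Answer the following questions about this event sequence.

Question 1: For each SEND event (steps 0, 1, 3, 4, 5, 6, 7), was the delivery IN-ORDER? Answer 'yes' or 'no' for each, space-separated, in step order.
Answer: yes yes no yes yes yes yes

Derivation:
Step 0: SEND seq=5000 -> in-order
Step 1: SEND seq=200 -> in-order
Step 3: SEND seq=5189 -> out-of-order
Step 4: SEND seq=243 -> in-order
Step 5: SEND seq=323 -> in-order
Step 6: SEND seq=405 -> in-order
Step 7: SEND seq=576 -> in-order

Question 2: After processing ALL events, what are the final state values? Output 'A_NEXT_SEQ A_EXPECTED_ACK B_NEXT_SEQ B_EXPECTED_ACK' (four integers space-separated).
After event 0: A_seq=5164 A_ack=200 B_seq=200 B_ack=5164
After event 1: A_seq=5164 A_ack=243 B_seq=243 B_ack=5164
After event 2: A_seq=5189 A_ack=243 B_seq=243 B_ack=5164
After event 3: A_seq=5312 A_ack=243 B_seq=243 B_ack=5164
After event 4: A_seq=5312 A_ack=323 B_seq=323 B_ack=5164
After event 5: A_seq=5312 A_ack=405 B_seq=405 B_ack=5164
After event 6: A_seq=5312 A_ack=576 B_seq=576 B_ack=5164
After event 7: A_seq=5312 A_ack=705 B_seq=705 B_ack=5164

Answer: 5312 705 705 5164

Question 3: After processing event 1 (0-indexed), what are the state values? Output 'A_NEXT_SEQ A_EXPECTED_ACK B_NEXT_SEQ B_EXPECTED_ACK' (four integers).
After event 0: A_seq=5164 A_ack=200 B_seq=200 B_ack=5164
After event 1: A_seq=5164 A_ack=243 B_seq=243 B_ack=5164

5164 243 243 5164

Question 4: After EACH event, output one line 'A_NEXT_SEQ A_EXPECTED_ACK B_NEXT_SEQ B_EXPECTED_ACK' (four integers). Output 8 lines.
5164 200 200 5164
5164 243 243 5164
5189 243 243 5164
5312 243 243 5164
5312 323 323 5164
5312 405 405 5164
5312 576 576 5164
5312 705 705 5164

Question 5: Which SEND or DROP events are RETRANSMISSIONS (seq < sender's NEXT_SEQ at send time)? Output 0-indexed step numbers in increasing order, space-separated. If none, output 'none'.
Answer: none

Derivation:
Step 0: SEND seq=5000 -> fresh
Step 1: SEND seq=200 -> fresh
Step 2: DROP seq=5164 -> fresh
Step 3: SEND seq=5189 -> fresh
Step 4: SEND seq=243 -> fresh
Step 5: SEND seq=323 -> fresh
Step 6: SEND seq=405 -> fresh
Step 7: SEND seq=576 -> fresh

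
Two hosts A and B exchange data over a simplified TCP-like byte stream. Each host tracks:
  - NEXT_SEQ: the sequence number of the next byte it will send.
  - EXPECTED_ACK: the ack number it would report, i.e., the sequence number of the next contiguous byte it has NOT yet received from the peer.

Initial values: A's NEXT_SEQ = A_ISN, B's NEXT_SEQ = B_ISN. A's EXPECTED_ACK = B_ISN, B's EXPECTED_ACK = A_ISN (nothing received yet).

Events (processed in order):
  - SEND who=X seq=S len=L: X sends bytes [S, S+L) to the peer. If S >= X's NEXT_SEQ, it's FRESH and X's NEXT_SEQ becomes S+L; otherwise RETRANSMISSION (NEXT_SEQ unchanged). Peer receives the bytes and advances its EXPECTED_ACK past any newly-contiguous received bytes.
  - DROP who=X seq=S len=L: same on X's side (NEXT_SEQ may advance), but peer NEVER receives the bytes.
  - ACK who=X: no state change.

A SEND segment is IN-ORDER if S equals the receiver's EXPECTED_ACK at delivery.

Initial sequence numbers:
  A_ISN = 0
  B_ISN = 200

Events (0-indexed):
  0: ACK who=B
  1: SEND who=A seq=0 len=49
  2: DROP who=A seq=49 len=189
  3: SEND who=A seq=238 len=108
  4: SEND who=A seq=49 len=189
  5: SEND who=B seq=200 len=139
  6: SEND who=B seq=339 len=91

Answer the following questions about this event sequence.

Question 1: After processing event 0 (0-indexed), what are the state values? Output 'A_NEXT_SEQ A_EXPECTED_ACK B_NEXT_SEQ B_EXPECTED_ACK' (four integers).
After event 0: A_seq=0 A_ack=200 B_seq=200 B_ack=0

0 200 200 0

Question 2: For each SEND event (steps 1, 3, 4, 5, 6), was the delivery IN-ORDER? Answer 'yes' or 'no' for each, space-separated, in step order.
Step 1: SEND seq=0 -> in-order
Step 3: SEND seq=238 -> out-of-order
Step 4: SEND seq=49 -> in-order
Step 5: SEND seq=200 -> in-order
Step 6: SEND seq=339 -> in-order

Answer: yes no yes yes yes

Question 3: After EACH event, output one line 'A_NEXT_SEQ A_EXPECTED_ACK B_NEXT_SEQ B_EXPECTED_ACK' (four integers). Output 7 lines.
0 200 200 0
49 200 200 49
238 200 200 49
346 200 200 49
346 200 200 346
346 339 339 346
346 430 430 346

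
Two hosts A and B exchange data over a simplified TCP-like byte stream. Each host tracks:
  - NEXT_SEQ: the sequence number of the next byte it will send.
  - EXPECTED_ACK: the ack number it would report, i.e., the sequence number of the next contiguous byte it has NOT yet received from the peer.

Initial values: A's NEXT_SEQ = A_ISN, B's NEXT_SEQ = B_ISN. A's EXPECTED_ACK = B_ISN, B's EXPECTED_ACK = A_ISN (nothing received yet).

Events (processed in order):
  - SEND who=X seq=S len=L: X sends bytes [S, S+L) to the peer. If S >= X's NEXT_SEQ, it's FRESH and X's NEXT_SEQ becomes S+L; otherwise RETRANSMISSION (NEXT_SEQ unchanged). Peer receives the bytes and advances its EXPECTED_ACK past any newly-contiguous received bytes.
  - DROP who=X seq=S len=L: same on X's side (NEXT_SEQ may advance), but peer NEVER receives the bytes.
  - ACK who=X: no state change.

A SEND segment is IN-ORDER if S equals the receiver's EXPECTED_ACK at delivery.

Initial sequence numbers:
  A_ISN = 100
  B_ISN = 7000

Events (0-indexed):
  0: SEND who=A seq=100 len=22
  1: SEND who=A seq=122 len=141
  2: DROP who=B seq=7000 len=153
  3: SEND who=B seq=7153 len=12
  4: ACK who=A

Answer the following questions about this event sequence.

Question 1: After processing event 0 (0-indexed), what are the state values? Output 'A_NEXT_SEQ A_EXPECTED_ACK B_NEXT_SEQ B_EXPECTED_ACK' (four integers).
After event 0: A_seq=122 A_ack=7000 B_seq=7000 B_ack=122

122 7000 7000 122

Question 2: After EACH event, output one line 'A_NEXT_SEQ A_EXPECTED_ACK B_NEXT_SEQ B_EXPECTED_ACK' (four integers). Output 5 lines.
122 7000 7000 122
263 7000 7000 263
263 7000 7153 263
263 7000 7165 263
263 7000 7165 263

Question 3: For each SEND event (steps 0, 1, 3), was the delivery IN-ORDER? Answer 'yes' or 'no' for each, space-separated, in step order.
Answer: yes yes no

Derivation:
Step 0: SEND seq=100 -> in-order
Step 1: SEND seq=122 -> in-order
Step 3: SEND seq=7153 -> out-of-order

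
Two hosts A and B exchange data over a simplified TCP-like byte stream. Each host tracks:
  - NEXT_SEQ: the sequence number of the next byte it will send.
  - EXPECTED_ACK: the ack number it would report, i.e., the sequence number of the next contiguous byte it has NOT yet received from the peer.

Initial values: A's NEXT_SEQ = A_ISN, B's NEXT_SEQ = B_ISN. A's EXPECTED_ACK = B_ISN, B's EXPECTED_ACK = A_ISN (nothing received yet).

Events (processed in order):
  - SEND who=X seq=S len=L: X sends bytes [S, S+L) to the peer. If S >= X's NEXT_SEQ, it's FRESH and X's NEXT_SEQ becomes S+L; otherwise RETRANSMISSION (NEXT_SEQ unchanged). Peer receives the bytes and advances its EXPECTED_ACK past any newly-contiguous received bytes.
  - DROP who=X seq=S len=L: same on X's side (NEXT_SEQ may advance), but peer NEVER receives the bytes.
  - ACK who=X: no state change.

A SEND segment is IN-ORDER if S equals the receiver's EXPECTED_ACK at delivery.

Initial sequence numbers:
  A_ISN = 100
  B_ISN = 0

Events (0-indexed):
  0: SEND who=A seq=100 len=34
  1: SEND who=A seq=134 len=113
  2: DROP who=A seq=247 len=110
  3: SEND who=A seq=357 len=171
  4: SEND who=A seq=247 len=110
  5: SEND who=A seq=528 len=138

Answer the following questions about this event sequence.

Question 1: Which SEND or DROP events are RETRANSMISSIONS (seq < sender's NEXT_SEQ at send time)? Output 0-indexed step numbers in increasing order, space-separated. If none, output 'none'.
Answer: 4

Derivation:
Step 0: SEND seq=100 -> fresh
Step 1: SEND seq=134 -> fresh
Step 2: DROP seq=247 -> fresh
Step 3: SEND seq=357 -> fresh
Step 4: SEND seq=247 -> retransmit
Step 5: SEND seq=528 -> fresh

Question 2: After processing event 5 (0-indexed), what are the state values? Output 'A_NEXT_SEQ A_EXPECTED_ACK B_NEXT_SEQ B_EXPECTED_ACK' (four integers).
After event 0: A_seq=134 A_ack=0 B_seq=0 B_ack=134
After event 1: A_seq=247 A_ack=0 B_seq=0 B_ack=247
After event 2: A_seq=357 A_ack=0 B_seq=0 B_ack=247
After event 3: A_seq=528 A_ack=0 B_seq=0 B_ack=247
After event 4: A_seq=528 A_ack=0 B_seq=0 B_ack=528
After event 5: A_seq=666 A_ack=0 B_seq=0 B_ack=666

666 0 0 666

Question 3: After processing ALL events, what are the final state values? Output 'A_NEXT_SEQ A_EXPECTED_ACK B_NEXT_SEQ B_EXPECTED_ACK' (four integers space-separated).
Answer: 666 0 0 666

Derivation:
After event 0: A_seq=134 A_ack=0 B_seq=0 B_ack=134
After event 1: A_seq=247 A_ack=0 B_seq=0 B_ack=247
After event 2: A_seq=357 A_ack=0 B_seq=0 B_ack=247
After event 3: A_seq=528 A_ack=0 B_seq=0 B_ack=247
After event 4: A_seq=528 A_ack=0 B_seq=0 B_ack=528
After event 5: A_seq=666 A_ack=0 B_seq=0 B_ack=666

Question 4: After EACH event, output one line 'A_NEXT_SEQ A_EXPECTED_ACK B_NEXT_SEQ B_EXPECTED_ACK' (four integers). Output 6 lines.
134 0 0 134
247 0 0 247
357 0 0 247
528 0 0 247
528 0 0 528
666 0 0 666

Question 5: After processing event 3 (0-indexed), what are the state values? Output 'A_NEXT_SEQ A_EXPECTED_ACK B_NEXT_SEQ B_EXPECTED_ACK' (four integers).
After event 0: A_seq=134 A_ack=0 B_seq=0 B_ack=134
After event 1: A_seq=247 A_ack=0 B_seq=0 B_ack=247
After event 2: A_seq=357 A_ack=0 B_seq=0 B_ack=247
After event 3: A_seq=528 A_ack=0 B_seq=0 B_ack=247

528 0 0 247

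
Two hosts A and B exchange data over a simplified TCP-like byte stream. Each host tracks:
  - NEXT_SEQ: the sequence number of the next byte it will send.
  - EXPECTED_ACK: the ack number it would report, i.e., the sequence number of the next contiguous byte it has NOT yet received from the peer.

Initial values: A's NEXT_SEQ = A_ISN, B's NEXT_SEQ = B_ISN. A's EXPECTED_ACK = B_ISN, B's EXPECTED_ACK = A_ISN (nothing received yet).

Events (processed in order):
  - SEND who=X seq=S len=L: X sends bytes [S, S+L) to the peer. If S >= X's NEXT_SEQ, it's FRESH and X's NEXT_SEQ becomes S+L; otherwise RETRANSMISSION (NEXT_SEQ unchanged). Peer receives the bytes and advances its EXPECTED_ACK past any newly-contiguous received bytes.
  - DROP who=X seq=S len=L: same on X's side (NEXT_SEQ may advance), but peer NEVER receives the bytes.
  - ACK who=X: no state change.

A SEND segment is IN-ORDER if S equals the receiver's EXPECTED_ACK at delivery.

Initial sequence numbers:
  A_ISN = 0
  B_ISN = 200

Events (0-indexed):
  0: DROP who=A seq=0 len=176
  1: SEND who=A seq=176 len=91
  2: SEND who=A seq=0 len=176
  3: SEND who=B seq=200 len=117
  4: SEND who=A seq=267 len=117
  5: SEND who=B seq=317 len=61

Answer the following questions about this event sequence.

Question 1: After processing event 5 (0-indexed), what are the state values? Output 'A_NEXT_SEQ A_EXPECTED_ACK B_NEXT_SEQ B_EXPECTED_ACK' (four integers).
After event 0: A_seq=176 A_ack=200 B_seq=200 B_ack=0
After event 1: A_seq=267 A_ack=200 B_seq=200 B_ack=0
After event 2: A_seq=267 A_ack=200 B_seq=200 B_ack=267
After event 3: A_seq=267 A_ack=317 B_seq=317 B_ack=267
After event 4: A_seq=384 A_ack=317 B_seq=317 B_ack=384
After event 5: A_seq=384 A_ack=378 B_seq=378 B_ack=384

384 378 378 384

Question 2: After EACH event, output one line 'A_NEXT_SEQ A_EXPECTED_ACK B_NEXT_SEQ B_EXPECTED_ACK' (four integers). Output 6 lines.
176 200 200 0
267 200 200 0
267 200 200 267
267 317 317 267
384 317 317 384
384 378 378 384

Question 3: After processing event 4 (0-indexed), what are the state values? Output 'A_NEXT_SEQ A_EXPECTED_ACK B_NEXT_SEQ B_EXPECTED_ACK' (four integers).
After event 0: A_seq=176 A_ack=200 B_seq=200 B_ack=0
After event 1: A_seq=267 A_ack=200 B_seq=200 B_ack=0
After event 2: A_seq=267 A_ack=200 B_seq=200 B_ack=267
After event 3: A_seq=267 A_ack=317 B_seq=317 B_ack=267
After event 4: A_seq=384 A_ack=317 B_seq=317 B_ack=384

384 317 317 384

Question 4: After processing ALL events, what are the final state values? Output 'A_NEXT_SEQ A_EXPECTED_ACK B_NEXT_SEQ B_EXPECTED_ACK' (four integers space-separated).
Answer: 384 378 378 384

Derivation:
After event 0: A_seq=176 A_ack=200 B_seq=200 B_ack=0
After event 1: A_seq=267 A_ack=200 B_seq=200 B_ack=0
After event 2: A_seq=267 A_ack=200 B_seq=200 B_ack=267
After event 3: A_seq=267 A_ack=317 B_seq=317 B_ack=267
After event 4: A_seq=384 A_ack=317 B_seq=317 B_ack=384
After event 5: A_seq=384 A_ack=378 B_seq=378 B_ack=384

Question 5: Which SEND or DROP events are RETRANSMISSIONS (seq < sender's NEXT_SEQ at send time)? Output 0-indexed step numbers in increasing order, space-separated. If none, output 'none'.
Answer: 2

Derivation:
Step 0: DROP seq=0 -> fresh
Step 1: SEND seq=176 -> fresh
Step 2: SEND seq=0 -> retransmit
Step 3: SEND seq=200 -> fresh
Step 4: SEND seq=267 -> fresh
Step 5: SEND seq=317 -> fresh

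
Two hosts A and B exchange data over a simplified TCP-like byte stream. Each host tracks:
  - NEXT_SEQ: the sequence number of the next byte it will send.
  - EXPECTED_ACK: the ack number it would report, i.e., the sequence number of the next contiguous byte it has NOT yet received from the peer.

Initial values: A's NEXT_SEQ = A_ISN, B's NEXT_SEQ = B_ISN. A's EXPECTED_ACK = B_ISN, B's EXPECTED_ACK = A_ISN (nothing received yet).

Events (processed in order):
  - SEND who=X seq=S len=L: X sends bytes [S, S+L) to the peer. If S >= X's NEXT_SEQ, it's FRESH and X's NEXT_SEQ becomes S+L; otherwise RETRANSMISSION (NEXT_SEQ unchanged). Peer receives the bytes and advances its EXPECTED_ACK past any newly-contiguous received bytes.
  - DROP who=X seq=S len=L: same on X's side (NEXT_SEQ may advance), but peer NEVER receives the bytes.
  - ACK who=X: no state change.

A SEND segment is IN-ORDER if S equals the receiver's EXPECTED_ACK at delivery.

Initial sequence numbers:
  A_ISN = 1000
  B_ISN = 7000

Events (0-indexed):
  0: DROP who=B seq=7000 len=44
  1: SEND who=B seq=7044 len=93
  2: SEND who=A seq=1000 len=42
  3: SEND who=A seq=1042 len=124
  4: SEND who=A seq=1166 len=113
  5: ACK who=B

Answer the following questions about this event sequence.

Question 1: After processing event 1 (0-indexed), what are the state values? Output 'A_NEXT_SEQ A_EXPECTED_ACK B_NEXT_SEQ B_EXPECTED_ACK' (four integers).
After event 0: A_seq=1000 A_ack=7000 B_seq=7044 B_ack=1000
After event 1: A_seq=1000 A_ack=7000 B_seq=7137 B_ack=1000

1000 7000 7137 1000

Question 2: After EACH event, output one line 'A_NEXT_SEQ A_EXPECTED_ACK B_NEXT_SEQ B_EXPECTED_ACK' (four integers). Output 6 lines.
1000 7000 7044 1000
1000 7000 7137 1000
1042 7000 7137 1042
1166 7000 7137 1166
1279 7000 7137 1279
1279 7000 7137 1279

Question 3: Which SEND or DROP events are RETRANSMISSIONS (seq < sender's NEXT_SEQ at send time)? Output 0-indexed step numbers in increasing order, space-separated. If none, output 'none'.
Answer: none

Derivation:
Step 0: DROP seq=7000 -> fresh
Step 1: SEND seq=7044 -> fresh
Step 2: SEND seq=1000 -> fresh
Step 3: SEND seq=1042 -> fresh
Step 4: SEND seq=1166 -> fresh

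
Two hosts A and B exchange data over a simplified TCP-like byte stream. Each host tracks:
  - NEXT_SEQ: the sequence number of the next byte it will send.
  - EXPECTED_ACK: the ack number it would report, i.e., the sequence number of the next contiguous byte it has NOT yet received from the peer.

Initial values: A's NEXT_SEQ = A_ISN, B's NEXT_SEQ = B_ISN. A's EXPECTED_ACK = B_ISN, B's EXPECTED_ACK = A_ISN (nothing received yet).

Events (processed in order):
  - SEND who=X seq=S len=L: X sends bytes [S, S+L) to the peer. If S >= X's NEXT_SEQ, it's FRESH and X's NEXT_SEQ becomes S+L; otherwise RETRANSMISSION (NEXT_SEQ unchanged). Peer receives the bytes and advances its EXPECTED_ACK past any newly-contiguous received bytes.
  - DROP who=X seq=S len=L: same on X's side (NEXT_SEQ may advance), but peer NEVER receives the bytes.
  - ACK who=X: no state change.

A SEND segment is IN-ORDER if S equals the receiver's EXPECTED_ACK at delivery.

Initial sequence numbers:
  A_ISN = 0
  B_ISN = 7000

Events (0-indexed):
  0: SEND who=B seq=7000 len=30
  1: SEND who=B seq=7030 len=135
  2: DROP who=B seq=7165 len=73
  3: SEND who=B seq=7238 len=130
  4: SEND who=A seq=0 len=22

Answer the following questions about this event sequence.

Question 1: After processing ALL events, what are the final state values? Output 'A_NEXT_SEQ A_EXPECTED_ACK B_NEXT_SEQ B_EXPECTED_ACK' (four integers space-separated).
After event 0: A_seq=0 A_ack=7030 B_seq=7030 B_ack=0
After event 1: A_seq=0 A_ack=7165 B_seq=7165 B_ack=0
After event 2: A_seq=0 A_ack=7165 B_seq=7238 B_ack=0
After event 3: A_seq=0 A_ack=7165 B_seq=7368 B_ack=0
After event 4: A_seq=22 A_ack=7165 B_seq=7368 B_ack=22

Answer: 22 7165 7368 22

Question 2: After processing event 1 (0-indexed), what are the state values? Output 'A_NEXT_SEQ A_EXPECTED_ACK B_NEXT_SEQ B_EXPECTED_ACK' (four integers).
After event 0: A_seq=0 A_ack=7030 B_seq=7030 B_ack=0
After event 1: A_seq=0 A_ack=7165 B_seq=7165 B_ack=0

0 7165 7165 0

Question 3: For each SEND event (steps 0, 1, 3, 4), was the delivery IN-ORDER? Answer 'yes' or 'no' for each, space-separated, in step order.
Answer: yes yes no yes

Derivation:
Step 0: SEND seq=7000 -> in-order
Step 1: SEND seq=7030 -> in-order
Step 3: SEND seq=7238 -> out-of-order
Step 4: SEND seq=0 -> in-order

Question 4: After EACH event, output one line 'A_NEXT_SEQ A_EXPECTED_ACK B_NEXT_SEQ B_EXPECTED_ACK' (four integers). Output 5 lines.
0 7030 7030 0
0 7165 7165 0
0 7165 7238 0
0 7165 7368 0
22 7165 7368 22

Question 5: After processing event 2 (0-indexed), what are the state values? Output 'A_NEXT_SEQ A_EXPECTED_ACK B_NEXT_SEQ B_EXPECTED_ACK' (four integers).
After event 0: A_seq=0 A_ack=7030 B_seq=7030 B_ack=0
After event 1: A_seq=0 A_ack=7165 B_seq=7165 B_ack=0
After event 2: A_seq=0 A_ack=7165 B_seq=7238 B_ack=0

0 7165 7238 0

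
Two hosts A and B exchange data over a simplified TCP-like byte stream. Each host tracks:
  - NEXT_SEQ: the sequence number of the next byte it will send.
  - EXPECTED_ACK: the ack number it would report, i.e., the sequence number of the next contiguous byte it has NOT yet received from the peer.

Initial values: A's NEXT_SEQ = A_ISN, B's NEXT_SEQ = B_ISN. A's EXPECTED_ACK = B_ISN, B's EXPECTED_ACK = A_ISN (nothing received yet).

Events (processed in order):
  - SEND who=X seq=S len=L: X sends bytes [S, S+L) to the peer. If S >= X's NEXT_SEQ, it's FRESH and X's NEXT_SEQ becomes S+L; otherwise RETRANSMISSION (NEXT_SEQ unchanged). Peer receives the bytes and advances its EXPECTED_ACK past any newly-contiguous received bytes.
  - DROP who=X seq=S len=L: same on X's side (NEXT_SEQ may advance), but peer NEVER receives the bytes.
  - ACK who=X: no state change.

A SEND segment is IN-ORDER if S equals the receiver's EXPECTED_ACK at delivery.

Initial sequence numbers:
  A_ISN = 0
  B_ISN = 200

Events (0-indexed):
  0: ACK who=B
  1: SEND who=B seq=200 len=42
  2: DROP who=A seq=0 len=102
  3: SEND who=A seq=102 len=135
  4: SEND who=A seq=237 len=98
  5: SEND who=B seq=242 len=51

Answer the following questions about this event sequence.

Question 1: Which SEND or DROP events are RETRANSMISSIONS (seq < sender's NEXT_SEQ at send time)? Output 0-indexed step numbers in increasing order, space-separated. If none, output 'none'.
Answer: none

Derivation:
Step 1: SEND seq=200 -> fresh
Step 2: DROP seq=0 -> fresh
Step 3: SEND seq=102 -> fresh
Step 4: SEND seq=237 -> fresh
Step 5: SEND seq=242 -> fresh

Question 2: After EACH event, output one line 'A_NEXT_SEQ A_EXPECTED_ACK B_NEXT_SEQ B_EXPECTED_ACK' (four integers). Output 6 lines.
0 200 200 0
0 242 242 0
102 242 242 0
237 242 242 0
335 242 242 0
335 293 293 0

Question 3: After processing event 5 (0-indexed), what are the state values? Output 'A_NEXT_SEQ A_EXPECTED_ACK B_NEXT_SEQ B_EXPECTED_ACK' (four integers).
After event 0: A_seq=0 A_ack=200 B_seq=200 B_ack=0
After event 1: A_seq=0 A_ack=242 B_seq=242 B_ack=0
After event 2: A_seq=102 A_ack=242 B_seq=242 B_ack=0
After event 3: A_seq=237 A_ack=242 B_seq=242 B_ack=0
After event 4: A_seq=335 A_ack=242 B_seq=242 B_ack=0
After event 5: A_seq=335 A_ack=293 B_seq=293 B_ack=0

335 293 293 0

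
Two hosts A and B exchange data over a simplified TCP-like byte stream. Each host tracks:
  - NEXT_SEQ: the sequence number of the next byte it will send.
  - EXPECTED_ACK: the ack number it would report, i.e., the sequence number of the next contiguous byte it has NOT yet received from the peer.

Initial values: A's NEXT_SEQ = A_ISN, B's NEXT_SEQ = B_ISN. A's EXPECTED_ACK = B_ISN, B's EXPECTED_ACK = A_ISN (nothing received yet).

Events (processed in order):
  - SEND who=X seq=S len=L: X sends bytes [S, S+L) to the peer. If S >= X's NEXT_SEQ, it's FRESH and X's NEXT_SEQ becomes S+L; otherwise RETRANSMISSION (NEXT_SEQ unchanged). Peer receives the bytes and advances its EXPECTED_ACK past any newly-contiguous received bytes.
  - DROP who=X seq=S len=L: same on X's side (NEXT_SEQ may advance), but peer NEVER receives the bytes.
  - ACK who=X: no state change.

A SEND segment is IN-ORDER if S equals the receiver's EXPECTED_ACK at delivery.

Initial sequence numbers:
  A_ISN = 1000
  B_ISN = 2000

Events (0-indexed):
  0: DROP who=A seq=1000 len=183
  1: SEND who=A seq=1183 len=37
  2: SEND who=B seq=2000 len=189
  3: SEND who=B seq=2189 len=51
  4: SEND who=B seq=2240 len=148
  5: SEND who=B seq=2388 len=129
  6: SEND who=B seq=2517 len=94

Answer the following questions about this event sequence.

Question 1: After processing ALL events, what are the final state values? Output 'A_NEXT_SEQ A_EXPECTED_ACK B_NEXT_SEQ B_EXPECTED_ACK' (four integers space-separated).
Answer: 1220 2611 2611 1000

Derivation:
After event 0: A_seq=1183 A_ack=2000 B_seq=2000 B_ack=1000
After event 1: A_seq=1220 A_ack=2000 B_seq=2000 B_ack=1000
After event 2: A_seq=1220 A_ack=2189 B_seq=2189 B_ack=1000
After event 3: A_seq=1220 A_ack=2240 B_seq=2240 B_ack=1000
After event 4: A_seq=1220 A_ack=2388 B_seq=2388 B_ack=1000
After event 5: A_seq=1220 A_ack=2517 B_seq=2517 B_ack=1000
After event 6: A_seq=1220 A_ack=2611 B_seq=2611 B_ack=1000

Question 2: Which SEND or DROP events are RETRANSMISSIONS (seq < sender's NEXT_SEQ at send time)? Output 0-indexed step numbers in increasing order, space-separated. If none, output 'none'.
Step 0: DROP seq=1000 -> fresh
Step 1: SEND seq=1183 -> fresh
Step 2: SEND seq=2000 -> fresh
Step 3: SEND seq=2189 -> fresh
Step 4: SEND seq=2240 -> fresh
Step 5: SEND seq=2388 -> fresh
Step 6: SEND seq=2517 -> fresh

Answer: none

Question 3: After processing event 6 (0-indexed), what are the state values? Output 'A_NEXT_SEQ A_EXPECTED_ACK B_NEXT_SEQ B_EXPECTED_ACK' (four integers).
After event 0: A_seq=1183 A_ack=2000 B_seq=2000 B_ack=1000
After event 1: A_seq=1220 A_ack=2000 B_seq=2000 B_ack=1000
After event 2: A_seq=1220 A_ack=2189 B_seq=2189 B_ack=1000
After event 3: A_seq=1220 A_ack=2240 B_seq=2240 B_ack=1000
After event 4: A_seq=1220 A_ack=2388 B_seq=2388 B_ack=1000
After event 5: A_seq=1220 A_ack=2517 B_seq=2517 B_ack=1000
After event 6: A_seq=1220 A_ack=2611 B_seq=2611 B_ack=1000

1220 2611 2611 1000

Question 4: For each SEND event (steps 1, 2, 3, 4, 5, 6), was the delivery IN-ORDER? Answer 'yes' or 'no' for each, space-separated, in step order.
Answer: no yes yes yes yes yes

Derivation:
Step 1: SEND seq=1183 -> out-of-order
Step 2: SEND seq=2000 -> in-order
Step 3: SEND seq=2189 -> in-order
Step 4: SEND seq=2240 -> in-order
Step 5: SEND seq=2388 -> in-order
Step 6: SEND seq=2517 -> in-order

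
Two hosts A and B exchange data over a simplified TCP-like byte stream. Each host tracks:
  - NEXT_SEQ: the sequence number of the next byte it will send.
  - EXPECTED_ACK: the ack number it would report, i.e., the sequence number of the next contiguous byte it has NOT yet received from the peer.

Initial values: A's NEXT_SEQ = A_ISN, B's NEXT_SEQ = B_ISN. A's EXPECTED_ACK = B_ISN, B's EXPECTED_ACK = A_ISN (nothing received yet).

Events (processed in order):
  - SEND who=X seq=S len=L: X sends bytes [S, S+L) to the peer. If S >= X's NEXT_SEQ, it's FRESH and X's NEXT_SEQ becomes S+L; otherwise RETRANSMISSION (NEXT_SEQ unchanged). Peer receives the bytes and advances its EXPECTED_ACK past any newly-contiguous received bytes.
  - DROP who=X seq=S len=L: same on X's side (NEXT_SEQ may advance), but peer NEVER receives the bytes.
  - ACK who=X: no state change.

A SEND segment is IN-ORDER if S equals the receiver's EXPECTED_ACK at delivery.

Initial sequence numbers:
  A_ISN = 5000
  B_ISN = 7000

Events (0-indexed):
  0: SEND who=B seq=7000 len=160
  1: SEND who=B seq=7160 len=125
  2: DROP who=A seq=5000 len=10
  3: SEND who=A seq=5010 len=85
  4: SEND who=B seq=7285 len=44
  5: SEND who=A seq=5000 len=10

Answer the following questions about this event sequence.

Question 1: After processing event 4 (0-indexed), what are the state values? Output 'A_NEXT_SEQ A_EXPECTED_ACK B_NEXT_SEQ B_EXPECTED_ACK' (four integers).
After event 0: A_seq=5000 A_ack=7160 B_seq=7160 B_ack=5000
After event 1: A_seq=5000 A_ack=7285 B_seq=7285 B_ack=5000
After event 2: A_seq=5010 A_ack=7285 B_seq=7285 B_ack=5000
After event 3: A_seq=5095 A_ack=7285 B_seq=7285 B_ack=5000
After event 4: A_seq=5095 A_ack=7329 B_seq=7329 B_ack=5000

5095 7329 7329 5000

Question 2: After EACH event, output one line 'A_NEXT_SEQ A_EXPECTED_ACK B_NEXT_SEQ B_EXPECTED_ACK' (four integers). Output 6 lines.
5000 7160 7160 5000
5000 7285 7285 5000
5010 7285 7285 5000
5095 7285 7285 5000
5095 7329 7329 5000
5095 7329 7329 5095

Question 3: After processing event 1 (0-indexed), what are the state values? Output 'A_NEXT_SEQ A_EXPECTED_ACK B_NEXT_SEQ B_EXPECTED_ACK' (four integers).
After event 0: A_seq=5000 A_ack=7160 B_seq=7160 B_ack=5000
After event 1: A_seq=5000 A_ack=7285 B_seq=7285 B_ack=5000

5000 7285 7285 5000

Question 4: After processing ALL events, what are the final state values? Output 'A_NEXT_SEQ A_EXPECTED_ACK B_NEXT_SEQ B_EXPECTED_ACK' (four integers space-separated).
After event 0: A_seq=5000 A_ack=7160 B_seq=7160 B_ack=5000
After event 1: A_seq=5000 A_ack=7285 B_seq=7285 B_ack=5000
After event 2: A_seq=5010 A_ack=7285 B_seq=7285 B_ack=5000
After event 3: A_seq=5095 A_ack=7285 B_seq=7285 B_ack=5000
After event 4: A_seq=5095 A_ack=7329 B_seq=7329 B_ack=5000
After event 5: A_seq=5095 A_ack=7329 B_seq=7329 B_ack=5095

Answer: 5095 7329 7329 5095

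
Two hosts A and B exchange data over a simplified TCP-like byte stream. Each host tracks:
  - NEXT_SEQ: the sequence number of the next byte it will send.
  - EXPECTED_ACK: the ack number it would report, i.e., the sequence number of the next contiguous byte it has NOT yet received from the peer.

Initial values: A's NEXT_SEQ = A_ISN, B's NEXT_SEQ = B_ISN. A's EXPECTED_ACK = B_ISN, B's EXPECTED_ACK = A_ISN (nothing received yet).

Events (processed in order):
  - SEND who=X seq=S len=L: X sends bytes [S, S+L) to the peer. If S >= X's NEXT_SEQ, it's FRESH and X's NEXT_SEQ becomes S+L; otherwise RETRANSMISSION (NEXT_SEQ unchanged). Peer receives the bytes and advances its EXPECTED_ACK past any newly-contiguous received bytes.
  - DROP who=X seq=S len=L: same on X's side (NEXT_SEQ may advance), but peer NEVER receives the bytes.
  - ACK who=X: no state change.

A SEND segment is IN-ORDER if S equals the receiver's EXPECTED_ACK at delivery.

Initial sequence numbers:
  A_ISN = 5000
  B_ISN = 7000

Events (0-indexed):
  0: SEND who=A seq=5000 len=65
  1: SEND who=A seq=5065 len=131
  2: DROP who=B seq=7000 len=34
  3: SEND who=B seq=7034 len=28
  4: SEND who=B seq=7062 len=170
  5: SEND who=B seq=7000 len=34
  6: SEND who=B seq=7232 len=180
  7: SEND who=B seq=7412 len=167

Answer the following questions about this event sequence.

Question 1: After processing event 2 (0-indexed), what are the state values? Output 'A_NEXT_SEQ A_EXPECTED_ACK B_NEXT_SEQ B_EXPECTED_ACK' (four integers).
After event 0: A_seq=5065 A_ack=7000 B_seq=7000 B_ack=5065
After event 1: A_seq=5196 A_ack=7000 B_seq=7000 B_ack=5196
After event 2: A_seq=5196 A_ack=7000 B_seq=7034 B_ack=5196

5196 7000 7034 5196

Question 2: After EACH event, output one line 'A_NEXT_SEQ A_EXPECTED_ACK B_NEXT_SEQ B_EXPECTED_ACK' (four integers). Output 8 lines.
5065 7000 7000 5065
5196 7000 7000 5196
5196 7000 7034 5196
5196 7000 7062 5196
5196 7000 7232 5196
5196 7232 7232 5196
5196 7412 7412 5196
5196 7579 7579 5196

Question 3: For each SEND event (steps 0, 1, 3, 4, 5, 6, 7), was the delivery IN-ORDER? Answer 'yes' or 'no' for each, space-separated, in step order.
Answer: yes yes no no yes yes yes

Derivation:
Step 0: SEND seq=5000 -> in-order
Step 1: SEND seq=5065 -> in-order
Step 3: SEND seq=7034 -> out-of-order
Step 4: SEND seq=7062 -> out-of-order
Step 5: SEND seq=7000 -> in-order
Step 6: SEND seq=7232 -> in-order
Step 7: SEND seq=7412 -> in-order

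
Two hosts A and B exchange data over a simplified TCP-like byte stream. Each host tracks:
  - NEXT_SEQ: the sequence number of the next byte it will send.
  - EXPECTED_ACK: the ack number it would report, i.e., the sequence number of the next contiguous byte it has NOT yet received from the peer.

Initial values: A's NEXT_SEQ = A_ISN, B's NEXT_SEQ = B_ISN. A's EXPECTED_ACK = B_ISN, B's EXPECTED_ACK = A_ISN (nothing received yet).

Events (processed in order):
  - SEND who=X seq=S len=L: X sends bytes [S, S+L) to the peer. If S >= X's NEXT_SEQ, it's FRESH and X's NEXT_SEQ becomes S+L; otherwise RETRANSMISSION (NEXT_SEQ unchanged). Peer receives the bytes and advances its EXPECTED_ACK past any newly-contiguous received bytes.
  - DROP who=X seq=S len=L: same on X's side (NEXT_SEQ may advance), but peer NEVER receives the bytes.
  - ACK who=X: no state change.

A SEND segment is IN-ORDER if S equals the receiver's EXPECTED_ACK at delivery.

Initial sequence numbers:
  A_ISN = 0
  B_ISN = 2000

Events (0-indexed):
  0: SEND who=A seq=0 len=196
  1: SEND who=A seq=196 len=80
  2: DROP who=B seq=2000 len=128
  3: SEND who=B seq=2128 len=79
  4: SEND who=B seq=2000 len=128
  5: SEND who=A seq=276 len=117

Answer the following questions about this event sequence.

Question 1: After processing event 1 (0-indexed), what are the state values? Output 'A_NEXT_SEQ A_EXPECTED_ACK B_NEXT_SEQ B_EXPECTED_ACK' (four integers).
After event 0: A_seq=196 A_ack=2000 B_seq=2000 B_ack=196
After event 1: A_seq=276 A_ack=2000 B_seq=2000 B_ack=276

276 2000 2000 276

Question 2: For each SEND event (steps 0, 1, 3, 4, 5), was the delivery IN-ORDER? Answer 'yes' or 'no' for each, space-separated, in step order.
Step 0: SEND seq=0 -> in-order
Step 1: SEND seq=196 -> in-order
Step 3: SEND seq=2128 -> out-of-order
Step 4: SEND seq=2000 -> in-order
Step 5: SEND seq=276 -> in-order

Answer: yes yes no yes yes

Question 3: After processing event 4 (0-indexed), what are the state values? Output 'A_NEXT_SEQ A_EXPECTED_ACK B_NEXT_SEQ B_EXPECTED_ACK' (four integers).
After event 0: A_seq=196 A_ack=2000 B_seq=2000 B_ack=196
After event 1: A_seq=276 A_ack=2000 B_seq=2000 B_ack=276
After event 2: A_seq=276 A_ack=2000 B_seq=2128 B_ack=276
After event 3: A_seq=276 A_ack=2000 B_seq=2207 B_ack=276
After event 4: A_seq=276 A_ack=2207 B_seq=2207 B_ack=276

276 2207 2207 276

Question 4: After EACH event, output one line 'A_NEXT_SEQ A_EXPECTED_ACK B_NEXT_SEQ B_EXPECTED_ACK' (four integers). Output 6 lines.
196 2000 2000 196
276 2000 2000 276
276 2000 2128 276
276 2000 2207 276
276 2207 2207 276
393 2207 2207 393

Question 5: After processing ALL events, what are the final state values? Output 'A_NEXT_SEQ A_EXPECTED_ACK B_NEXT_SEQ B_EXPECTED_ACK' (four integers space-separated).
Answer: 393 2207 2207 393

Derivation:
After event 0: A_seq=196 A_ack=2000 B_seq=2000 B_ack=196
After event 1: A_seq=276 A_ack=2000 B_seq=2000 B_ack=276
After event 2: A_seq=276 A_ack=2000 B_seq=2128 B_ack=276
After event 3: A_seq=276 A_ack=2000 B_seq=2207 B_ack=276
After event 4: A_seq=276 A_ack=2207 B_seq=2207 B_ack=276
After event 5: A_seq=393 A_ack=2207 B_seq=2207 B_ack=393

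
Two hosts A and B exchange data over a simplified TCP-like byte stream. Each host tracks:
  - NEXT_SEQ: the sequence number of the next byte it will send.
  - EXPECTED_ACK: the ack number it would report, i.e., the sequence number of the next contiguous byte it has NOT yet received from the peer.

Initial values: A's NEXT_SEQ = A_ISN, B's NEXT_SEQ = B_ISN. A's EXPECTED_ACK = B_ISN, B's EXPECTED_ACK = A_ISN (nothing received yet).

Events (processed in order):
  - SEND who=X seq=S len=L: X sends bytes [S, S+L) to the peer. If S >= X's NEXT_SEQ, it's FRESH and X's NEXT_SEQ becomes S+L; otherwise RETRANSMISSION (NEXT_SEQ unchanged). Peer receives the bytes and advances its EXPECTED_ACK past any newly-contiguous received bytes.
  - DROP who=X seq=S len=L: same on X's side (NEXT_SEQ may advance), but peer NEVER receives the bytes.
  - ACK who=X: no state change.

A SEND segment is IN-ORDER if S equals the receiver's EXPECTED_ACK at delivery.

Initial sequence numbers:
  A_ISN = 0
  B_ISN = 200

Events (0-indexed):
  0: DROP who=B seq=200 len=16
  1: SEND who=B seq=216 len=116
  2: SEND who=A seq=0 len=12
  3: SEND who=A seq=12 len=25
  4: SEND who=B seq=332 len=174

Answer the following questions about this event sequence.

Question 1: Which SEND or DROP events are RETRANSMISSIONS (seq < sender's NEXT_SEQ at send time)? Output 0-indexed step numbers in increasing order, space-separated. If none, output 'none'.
Step 0: DROP seq=200 -> fresh
Step 1: SEND seq=216 -> fresh
Step 2: SEND seq=0 -> fresh
Step 3: SEND seq=12 -> fresh
Step 4: SEND seq=332 -> fresh

Answer: none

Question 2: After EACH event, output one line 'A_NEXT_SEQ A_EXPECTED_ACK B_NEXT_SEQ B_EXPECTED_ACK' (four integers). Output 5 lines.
0 200 216 0
0 200 332 0
12 200 332 12
37 200 332 37
37 200 506 37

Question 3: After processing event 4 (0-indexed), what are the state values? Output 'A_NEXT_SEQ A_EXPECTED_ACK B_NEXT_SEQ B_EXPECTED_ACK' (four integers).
After event 0: A_seq=0 A_ack=200 B_seq=216 B_ack=0
After event 1: A_seq=0 A_ack=200 B_seq=332 B_ack=0
After event 2: A_seq=12 A_ack=200 B_seq=332 B_ack=12
After event 3: A_seq=37 A_ack=200 B_seq=332 B_ack=37
After event 4: A_seq=37 A_ack=200 B_seq=506 B_ack=37

37 200 506 37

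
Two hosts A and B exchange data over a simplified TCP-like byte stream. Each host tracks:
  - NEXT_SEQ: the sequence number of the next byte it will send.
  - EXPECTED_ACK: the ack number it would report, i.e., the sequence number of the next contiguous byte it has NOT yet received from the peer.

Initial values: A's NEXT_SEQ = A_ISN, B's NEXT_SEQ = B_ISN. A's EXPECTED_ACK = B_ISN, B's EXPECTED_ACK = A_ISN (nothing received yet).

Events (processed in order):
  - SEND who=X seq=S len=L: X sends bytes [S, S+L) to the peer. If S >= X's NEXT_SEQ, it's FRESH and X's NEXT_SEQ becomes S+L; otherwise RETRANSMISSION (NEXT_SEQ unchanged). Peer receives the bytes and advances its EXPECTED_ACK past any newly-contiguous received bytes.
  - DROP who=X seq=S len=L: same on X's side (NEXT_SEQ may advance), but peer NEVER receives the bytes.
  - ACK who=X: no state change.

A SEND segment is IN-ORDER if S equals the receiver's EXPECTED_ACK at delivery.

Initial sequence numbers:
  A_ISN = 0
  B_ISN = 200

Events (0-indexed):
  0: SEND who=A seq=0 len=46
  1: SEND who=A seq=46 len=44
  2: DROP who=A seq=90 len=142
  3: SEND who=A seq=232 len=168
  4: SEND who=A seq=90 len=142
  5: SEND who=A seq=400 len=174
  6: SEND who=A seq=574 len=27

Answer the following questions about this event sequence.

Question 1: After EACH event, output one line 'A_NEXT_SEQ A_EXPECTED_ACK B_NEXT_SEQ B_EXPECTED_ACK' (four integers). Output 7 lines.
46 200 200 46
90 200 200 90
232 200 200 90
400 200 200 90
400 200 200 400
574 200 200 574
601 200 200 601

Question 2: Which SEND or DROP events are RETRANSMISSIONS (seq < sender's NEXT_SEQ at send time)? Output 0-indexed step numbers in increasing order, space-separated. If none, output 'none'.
Step 0: SEND seq=0 -> fresh
Step 1: SEND seq=46 -> fresh
Step 2: DROP seq=90 -> fresh
Step 3: SEND seq=232 -> fresh
Step 4: SEND seq=90 -> retransmit
Step 5: SEND seq=400 -> fresh
Step 6: SEND seq=574 -> fresh

Answer: 4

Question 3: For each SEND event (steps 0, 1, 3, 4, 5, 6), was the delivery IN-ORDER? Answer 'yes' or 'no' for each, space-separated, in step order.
Answer: yes yes no yes yes yes

Derivation:
Step 0: SEND seq=0 -> in-order
Step 1: SEND seq=46 -> in-order
Step 3: SEND seq=232 -> out-of-order
Step 4: SEND seq=90 -> in-order
Step 5: SEND seq=400 -> in-order
Step 6: SEND seq=574 -> in-order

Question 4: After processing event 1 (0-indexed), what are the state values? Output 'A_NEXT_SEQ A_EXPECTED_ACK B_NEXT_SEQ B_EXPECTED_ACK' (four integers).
After event 0: A_seq=46 A_ack=200 B_seq=200 B_ack=46
After event 1: A_seq=90 A_ack=200 B_seq=200 B_ack=90

90 200 200 90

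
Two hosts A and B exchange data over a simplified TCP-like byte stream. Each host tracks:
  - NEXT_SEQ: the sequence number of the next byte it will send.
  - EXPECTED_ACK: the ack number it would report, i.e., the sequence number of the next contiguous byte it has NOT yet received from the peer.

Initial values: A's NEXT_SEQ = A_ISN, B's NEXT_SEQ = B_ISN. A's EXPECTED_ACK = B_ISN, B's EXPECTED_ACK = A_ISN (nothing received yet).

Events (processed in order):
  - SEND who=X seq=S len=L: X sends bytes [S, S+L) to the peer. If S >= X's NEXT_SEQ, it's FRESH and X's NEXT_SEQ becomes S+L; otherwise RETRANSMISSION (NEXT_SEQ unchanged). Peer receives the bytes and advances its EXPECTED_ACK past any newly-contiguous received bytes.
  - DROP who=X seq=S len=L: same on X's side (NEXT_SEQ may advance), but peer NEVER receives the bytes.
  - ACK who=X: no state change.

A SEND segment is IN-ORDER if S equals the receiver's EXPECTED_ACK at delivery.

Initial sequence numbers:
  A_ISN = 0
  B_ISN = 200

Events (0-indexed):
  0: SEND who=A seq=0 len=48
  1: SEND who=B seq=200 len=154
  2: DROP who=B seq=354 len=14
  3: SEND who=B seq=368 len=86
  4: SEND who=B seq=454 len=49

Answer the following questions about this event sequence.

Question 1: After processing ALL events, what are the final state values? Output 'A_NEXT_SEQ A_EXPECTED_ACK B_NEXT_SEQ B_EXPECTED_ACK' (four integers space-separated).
Answer: 48 354 503 48

Derivation:
After event 0: A_seq=48 A_ack=200 B_seq=200 B_ack=48
After event 1: A_seq=48 A_ack=354 B_seq=354 B_ack=48
After event 2: A_seq=48 A_ack=354 B_seq=368 B_ack=48
After event 3: A_seq=48 A_ack=354 B_seq=454 B_ack=48
After event 4: A_seq=48 A_ack=354 B_seq=503 B_ack=48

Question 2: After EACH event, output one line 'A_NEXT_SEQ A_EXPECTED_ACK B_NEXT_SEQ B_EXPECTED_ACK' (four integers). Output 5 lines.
48 200 200 48
48 354 354 48
48 354 368 48
48 354 454 48
48 354 503 48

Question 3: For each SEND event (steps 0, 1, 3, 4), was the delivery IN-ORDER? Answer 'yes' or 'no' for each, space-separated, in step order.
Step 0: SEND seq=0 -> in-order
Step 1: SEND seq=200 -> in-order
Step 3: SEND seq=368 -> out-of-order
Step 4: SEND seq=454 -> out-of-order

Answer: yes yes no no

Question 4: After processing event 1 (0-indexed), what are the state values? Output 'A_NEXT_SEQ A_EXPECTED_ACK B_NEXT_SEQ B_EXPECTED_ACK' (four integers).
After event 0: A_seq=48 A_ack=200 B_seq=200 B_ack=48
After event 1: A_seq=48 A_ack=354 B_seq=354 B_ack=48

48 354 354 48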